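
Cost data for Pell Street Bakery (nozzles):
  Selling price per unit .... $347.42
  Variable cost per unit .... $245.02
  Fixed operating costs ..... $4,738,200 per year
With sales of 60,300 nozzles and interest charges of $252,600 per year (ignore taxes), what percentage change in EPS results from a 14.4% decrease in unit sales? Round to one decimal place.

-75.1%

At 60,300 units, contribution = 60,300 × $102.40 = $6,174,720.00.
Operating income = contribution − fixed costs = $6,174,720.00 − $4,738,200 = $1,436,520.00.
Interest = $252,600.00, so EBIT − I = $1,183,920.00.
DCL = total CM / (EBIT − I) = $6,174,720.00 / $1,183,920.00 = 5.2155.
EPS therefore changes by 5.2155 × (-14.4%) = -75.1%.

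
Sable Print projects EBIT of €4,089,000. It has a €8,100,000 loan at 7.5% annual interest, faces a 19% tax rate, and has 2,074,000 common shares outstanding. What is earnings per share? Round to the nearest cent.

Pre-tax income = €4,089,000 − €607,500.00 = €3,481,500.00.
After tax at 19%: net income = €3,481,500.00 × 0.81 = €2,820,015.00.
Per share: €2,820,015.00 / 2,074,000 shares = €1.36.

€1.36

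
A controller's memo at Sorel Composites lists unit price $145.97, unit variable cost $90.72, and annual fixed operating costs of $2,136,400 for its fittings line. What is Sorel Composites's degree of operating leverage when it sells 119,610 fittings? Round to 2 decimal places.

Contribution at this volume is 119,610 × $55.25 = $6,608,452.50.
EBIT = $6,608,452.50 − $2,136,400 = $4,472,052.50.
So DOL = total CM / EBIT = $6,608,452.50 / $4,472,052.50 = 1.4777.

1.48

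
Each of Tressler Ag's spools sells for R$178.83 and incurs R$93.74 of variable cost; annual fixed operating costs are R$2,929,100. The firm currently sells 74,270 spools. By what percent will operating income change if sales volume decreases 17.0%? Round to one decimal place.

-31.7%

Total contribution margin = 74,270 × R$85.09 = R$6,319,634.30.
Subtracting fixed costs: EBIT = R$6,319,634.30 − R$2,929,100 = R$3,390,534.30.
So DOL = total CM / EBIT = R$6,319,634.30 / R$3,390,534.30 = 1.8639.
So EBIT moves 1.8639 × (-17.0%) = -31.7%.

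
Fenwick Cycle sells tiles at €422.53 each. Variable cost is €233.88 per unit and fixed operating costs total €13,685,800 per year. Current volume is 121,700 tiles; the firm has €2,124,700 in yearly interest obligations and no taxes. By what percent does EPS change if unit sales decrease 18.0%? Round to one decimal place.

At 121,700 units, contribution = 121,700 × €188.65 = €22,958,705.00.
EBIT = €22,958,705.00 − €13,685,800 = €9,272,905.00.
Interest = €2,124,700.00, so EBIT − I = €7,148,205.00.
Degree of combined leverage = contribution ÷ (EBIT − I) = €22,958,705.00 ÷ €7,148,205.00 = 3.2118.
%ΔEPS = DCL × %ΔSales = 3.2118 × -18.0% = -57.8%.

-57.8%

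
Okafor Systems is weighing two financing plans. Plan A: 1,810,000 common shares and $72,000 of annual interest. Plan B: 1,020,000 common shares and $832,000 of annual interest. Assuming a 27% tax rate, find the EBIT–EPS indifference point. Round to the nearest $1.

Set EPS_A = EPS_B: (EBIT − $72,000)(1 − 0.27) ÷ 1,810,000 = (EBIT − $832,000)(1 − 0.27) ÷ 1,020,000.
Cancelling (1 − t) and cross-multiplying: 1,020,000·(EBIT − 72,000) = 1,810,000·(EBIT − 832,000).
Solving, EBIT = (832,000·1,810,000 − 72,000·1,020,000) / (1,810,000 − 1,020,000) = 1,432,480,000,000 / 790,000 = 1,813,265.82.

$1,813,266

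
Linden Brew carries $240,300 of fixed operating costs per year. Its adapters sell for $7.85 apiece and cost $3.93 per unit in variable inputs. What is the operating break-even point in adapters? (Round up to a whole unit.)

Contribution margin per unit = $7.85 − $3.93 = $3.92.
Units to break even: $240,300 ÷ $3.92 = 61,301.02, rounded up to 61,302.

61,302 adapters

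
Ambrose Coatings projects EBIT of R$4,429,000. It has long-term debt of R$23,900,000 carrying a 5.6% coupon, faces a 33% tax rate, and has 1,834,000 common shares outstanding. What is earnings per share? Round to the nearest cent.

R$1.13

Pre-tax income = R$4,429,000 − R$1,338,400.00 = R$3,090,600.00.
Net income = R$3,090,600.00 × (1 − 0.33) = R$2,070,702.00.
Per share: R$2,070,702.00 / 1,834,000 shares = R$1.13.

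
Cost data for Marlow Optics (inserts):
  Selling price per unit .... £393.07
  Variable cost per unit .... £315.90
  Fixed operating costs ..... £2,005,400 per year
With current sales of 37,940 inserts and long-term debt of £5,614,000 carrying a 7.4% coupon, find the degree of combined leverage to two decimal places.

Total contribution margin = 37,940 × £77.17 = £2,927,829.80.
Subtracting fixed costs: EBIT = £2,927,829.80 − £2,005,400 = £922,429.80. Interest = £415,436.00.
DOL = £2,927,829.80 ÷ £922,429.80 = 3.1740; DFL = £922,429.80 ÷ £506,993.80 = 1.8194.
Combined leverage = 3.1740 × 1.8194 = 5.7748.

5.77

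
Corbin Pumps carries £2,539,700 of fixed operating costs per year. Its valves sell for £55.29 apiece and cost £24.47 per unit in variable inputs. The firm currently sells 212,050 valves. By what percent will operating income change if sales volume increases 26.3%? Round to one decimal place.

+43.0%

At 212,050 units, contribution = 212,050 × £30.82 = £6,535,381.00.
Subtracting fixed costs: EBIT = £6,535,381.00 − £2,539,700 = £3,995,681.00.
DOL = contribution ÷ EBIT = £6,535,381.00 ÷ £3,995,681.00 = 1.6356.
Operating income changes by 1.6356 × +26.3% = +43.0%.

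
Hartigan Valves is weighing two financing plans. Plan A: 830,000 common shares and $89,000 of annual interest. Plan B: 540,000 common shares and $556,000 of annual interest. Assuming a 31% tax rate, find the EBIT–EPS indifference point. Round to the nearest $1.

At indifference, (EBIT − 89,000)(1 − t)/830,000 = (EBIT − 556,000)(1 − t)/540,000.
The (1 − t) factor cancels: (EBIT − 89,000) × 540,000 = (EBIT − 556,000) × 830,000.
Solving, EBIT = (556,000·830,000 − 89,000·540,000) / (830,000 − 540,000) = 413,420,000,000 / 290,000 = 1,425,586.21.

$1,425,586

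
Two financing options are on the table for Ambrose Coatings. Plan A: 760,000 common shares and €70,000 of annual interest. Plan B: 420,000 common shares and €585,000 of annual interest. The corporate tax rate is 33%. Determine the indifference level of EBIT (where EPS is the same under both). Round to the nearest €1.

At indifference, (EBIT − 70,000)(1 − t)/760,000 = (EBIT − 585,000)(1 − t)/420,000.
Cancelling (1 − t) and cross-multiplying: 420,000·(EBIT − 70,000) = 760,000·(EBIT − 585,000).
EBIT × (760,000 − 420,000) = 585,000 × 760,000 − 70,000 × 420,000 = 415,200,000,000, so EBIT = 415,200,000,000 ÷ 340,000 = 1,221,176.47.

€1,221,176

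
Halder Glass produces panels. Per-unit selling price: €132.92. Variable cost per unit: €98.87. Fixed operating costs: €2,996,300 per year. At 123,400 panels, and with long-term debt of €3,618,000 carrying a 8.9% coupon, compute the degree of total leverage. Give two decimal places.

4.76

Contribution at this volume is 123,400 × €34.05 = €4,201,770.00.
Operating income = contribution − fixed costs = €4,201,770.00 − €2,996,300 = €1,205,470.00. Interest = €322,002.00, so EBIT − I = €883,468.00.
DCL = contribution ÷ (EBIT − I) = €4,201,770.00 ÷ €883,468.00 = 4.7560.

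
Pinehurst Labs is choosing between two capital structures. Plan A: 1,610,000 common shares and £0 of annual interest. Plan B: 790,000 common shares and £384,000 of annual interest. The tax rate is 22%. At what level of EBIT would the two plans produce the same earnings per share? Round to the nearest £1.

At indifference, (EBIT − 0)(1 − t)/1,610,000 = (EBIT − 384,000)(1 − t)/790,000.
Cancelling (1 − t) and cross-multiplying: 790,000·(EBIT − 0) = 1,610,000·(EBIT − 384,000).
EBIT × (1,610,000 − 790,000) = 384,000 × 1,610,000 − 0 × 790,000 = 618,240,000,000, so EBIT = 618,240,000,000 ÷ 820,000 = 753,951.22.

£753,951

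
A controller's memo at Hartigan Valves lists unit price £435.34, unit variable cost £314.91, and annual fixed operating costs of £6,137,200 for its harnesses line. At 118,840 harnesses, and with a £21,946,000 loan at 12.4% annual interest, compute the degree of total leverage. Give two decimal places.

At 118,840 units, contribution = 118,840 × £120.43 = £14,311,901.20.
Operating income = contribution − fixed costs = £14,311,901.20 − £6,137,200 = £8,174,701.20. Interest = £2,721,304.00.
DOL = £14,311,901.20 ÷ £8,174,701.20 = 1.7508; DFL = £8,174,701.20 ÷ £5,453,397.20 = 1.4990.
DCL = DOL × DFL = 1.7508 × 1.4990 = 2.6244.

2.62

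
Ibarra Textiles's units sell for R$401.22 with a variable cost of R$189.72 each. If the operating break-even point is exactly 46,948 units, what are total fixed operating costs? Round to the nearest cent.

Contribution margin per unit = R$401.22 − R$189.72 = R$211.50.
Fixed costs = break-even units × CM = 46,948 × R$211.50 = R$9,929,502.00.

R$9,929,502.00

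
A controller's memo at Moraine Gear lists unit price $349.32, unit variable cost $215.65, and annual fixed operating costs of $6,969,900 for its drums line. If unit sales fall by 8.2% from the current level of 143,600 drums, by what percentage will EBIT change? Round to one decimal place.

-12.9%

Contribution at this volume is 143,600 × $133.67 = $19,195,012.00.
EBIT = $19,195,012.00 − $6,969,900 = $12,225,112.00.
So DOL = total CM / EBIT = $19,195,012.00 / $12,225,112.00 = 1.5701.
So EBIT moves 1.5701 × (-8.2%) = -12.9%.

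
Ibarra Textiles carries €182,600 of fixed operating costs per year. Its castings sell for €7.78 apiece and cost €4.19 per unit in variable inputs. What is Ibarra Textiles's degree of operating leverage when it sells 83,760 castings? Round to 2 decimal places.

Total contribution margin = 83,760 × €3.59 = €300,698.40.
Operating income = contribution − fixed costs = €300,698.40 − €182,600 = €118,098.40.
DOL = contribution ÷ EBIT = €300,698.40 ÷ €118,098.40 = 2.5462.

2.55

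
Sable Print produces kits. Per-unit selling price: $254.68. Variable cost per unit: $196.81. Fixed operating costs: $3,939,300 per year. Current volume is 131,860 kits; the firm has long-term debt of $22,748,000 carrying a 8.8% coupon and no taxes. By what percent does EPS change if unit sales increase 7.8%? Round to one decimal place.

+35.2%

Contribution at this volume is 131,860 × $57.87 = $7,630,738.20.
Subtracting fixed costs: EBIT = $7,630,738.20 − $3,939,300 = $3,691,438.20.
Interest = $2,001,824.00, so EBIT − I = $1,689,614.20.
DCL = total CM / (EBIT − I) = $7,630,738.20 / $1,689,614.20 = 4.5163.
%ΔEPS = DCL × %ΔSales = 4.5163 × +7.8% = +35.2%.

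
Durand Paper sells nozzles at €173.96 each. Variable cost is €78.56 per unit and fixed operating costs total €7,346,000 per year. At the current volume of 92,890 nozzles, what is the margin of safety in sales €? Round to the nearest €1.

Each unit contributes €173.96 − €78.56 = €95.40. Break-even units = €7,346,000 ÷ €95.40 = 77,002.10; break-even revenue = 77,002.10 × €173.96 = €13,395,284.70.
Actual sales revenue = 92,890 × €173.96 = €16,159,144.40.
Margin of safety = €16,159,144.40 − €13,395,284.70 = €2,763,860.

€2,763,860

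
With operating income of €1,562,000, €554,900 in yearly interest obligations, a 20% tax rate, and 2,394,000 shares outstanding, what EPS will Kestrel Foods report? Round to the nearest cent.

€0.34

Interest = €554,900.00, so EBT = €1,562,000 − €554,900.00 = €1,007,100.00.
After tax at 20%: net income = €1,007,100.00 × 0.80 = €805,680.00.
Per share: €805,680.00 / 2,394,000 shares = €0.34.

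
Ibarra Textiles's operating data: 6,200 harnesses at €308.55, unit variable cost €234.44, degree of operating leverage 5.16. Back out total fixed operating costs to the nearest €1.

At 6,200 units, contribution = 6,200 × €74.11 = €459,482.00.
DOL = contribution / EBIT, so EBIT = €459,482.00 / 5.16 = €89,046.90.
And FC = contribution − EBIT = €459,482.00 − €89,046.90 = €370,435.

€370,435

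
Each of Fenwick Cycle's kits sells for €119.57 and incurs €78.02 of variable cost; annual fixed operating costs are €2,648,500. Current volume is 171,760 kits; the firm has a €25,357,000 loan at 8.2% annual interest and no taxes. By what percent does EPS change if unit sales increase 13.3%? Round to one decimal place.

+39.4%

Total contribution margin = 171,760 × €41.55 = €7,136,628.00.
EBIT = €7,136,628.00 − €2,648,500 = €4,488,128.00.
After interest of €2,079,274.00, pre-tax earnings = €2,408,854.00.
Degree of combined leverage = contribution ÷ (EBIT − I) = €7,136,628.00 ÷ €2,408,854.00 = 2.9627.
EPS therefore changes by 2.9627 × (+13.3%) = +39.4%.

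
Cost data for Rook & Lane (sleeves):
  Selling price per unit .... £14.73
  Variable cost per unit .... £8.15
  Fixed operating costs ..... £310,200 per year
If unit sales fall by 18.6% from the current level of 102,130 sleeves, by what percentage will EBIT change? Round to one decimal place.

Contribution at this volume is 102,130 × £6.58 = £672,015.40.
Operating income = contribution − fixed costs = £672,015.40 − £310,200 = £361,815.40.
DOL = contribution ÷ EBIT = £672,015.40 ÷ £361,815.40 = 1.8573.
%ΔEBIT = DOL × %ΔSales = 1.8573 × -18.6% = -34.5%.

-34.5%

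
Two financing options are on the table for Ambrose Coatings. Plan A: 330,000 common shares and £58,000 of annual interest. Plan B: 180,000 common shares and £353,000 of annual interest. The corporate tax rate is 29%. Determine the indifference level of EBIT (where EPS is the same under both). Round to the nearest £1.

£707,000

Set EPS_A = EPS_B: (EBIT − £58,000)(1 − 0.29) ÷ 330,000 = (EBIT − £353,000)(1 − 0.29) ÷ 180,000.
The (1 − t) factor cancels: (EBIT − 58,000) × 180,000 = (EBIT − 353,000) × 330,000.
EBIT × (330,000 − 180,000) = 353,000 × 330,000 − 58,000 × 180,000 = 106,050,000,000, so EBIT = 106,050,000,000 ÷ 150,000 = 707,000.00.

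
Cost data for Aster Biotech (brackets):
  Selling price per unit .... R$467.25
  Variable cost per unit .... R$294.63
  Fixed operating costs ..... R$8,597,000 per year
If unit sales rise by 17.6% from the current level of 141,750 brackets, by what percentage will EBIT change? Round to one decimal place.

Total contribution margin = 141,750 × R$172.62 = R$24,468,885.00.
EBIT = R$24,468,885.00 − R$8,597,000 = R$15,871,885.00.
So DOL = total CM / EBIT = R$24,468,885.00 / R$15,871,885.00 = 1.5416.
%ΔEBIT = DOL × %ΔSales = 1.5416 × +17.6% = +27.1%.

+27.1%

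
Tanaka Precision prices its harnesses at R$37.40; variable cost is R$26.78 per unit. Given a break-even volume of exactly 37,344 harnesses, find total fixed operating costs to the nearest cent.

R$396,593.28

Contribution margin per unit = R$37.40 − R$26.78 = R$10.62.
Since BE = FC / CM, FC = 37,344 × R$10.62 = R$396,593.28.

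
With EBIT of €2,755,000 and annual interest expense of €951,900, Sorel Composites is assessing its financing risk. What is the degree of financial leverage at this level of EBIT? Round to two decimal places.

Annual interest charges come to €951,900.00.
Degree of financial leverage = EBIT / (EBIT − interest) = €2,755,000 / €1,803,100.00 = 1.5279.

1.53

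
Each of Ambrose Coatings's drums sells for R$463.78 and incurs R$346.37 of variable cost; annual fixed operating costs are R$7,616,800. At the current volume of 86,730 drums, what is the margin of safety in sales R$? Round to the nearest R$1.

Each unit contributes R$463.78 − R$346.37 = R$117.41. Break-even units = R$7,616,800 ÷ R$117.41 = 64,873.52; break-even revenue = 64,873.52 × R$463.78 = R$30,087,041.17.
Actual sales revenue = 86,730 × R$463.78 = R$40,223,639.40.
Margin of safety = R$40,223,639.40 − R$30,087,041.17 = R$10,136,598.

R$10,136,598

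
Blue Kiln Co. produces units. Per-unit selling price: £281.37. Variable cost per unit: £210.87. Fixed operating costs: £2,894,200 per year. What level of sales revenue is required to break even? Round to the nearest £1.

£11,550,937

Contribution margin per unit = £281.37 − £210.87 = £70.50, a CM ratio of £70.50 ÷ £281.37 = 0.2506.
Break-even revenue = fixed costs × price ÷ CM = £2,894,200 × £281.37 ÷ £70.50 = £11,550,937.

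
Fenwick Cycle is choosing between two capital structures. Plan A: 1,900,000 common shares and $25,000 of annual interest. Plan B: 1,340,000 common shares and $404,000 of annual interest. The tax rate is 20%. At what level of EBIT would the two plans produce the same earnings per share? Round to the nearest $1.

$1,310,893

At indifference, (EBIT − 25,000)(1 − t)/1,900,000 = (EBIT − 404,000)(1 − t)/1,340,000.
The (1 − t) factor cancels: (EBIT − 25,000) × 1,340,000 = (EBIT − 404,000) × 1,900,000.
EBIT × (1,900,000 − 1,340,000) = 404,000 × 1,900,000 − 25,000 × 1,340,000 = 734,100,000,000, so EBIT = 734,100,000,000 ÷ 560,000 = 1,310,892.86.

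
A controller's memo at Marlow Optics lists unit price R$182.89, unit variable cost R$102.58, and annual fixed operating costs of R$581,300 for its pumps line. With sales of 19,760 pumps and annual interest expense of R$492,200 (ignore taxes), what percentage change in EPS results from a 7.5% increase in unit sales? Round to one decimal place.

At 19,760 units, contribution = 19,760 × R$80.31 = R$1,586,925.60.
EBIT = R$1,586,925.60 − R$581,300 = R$1,005,625.60.
After interest of R$492,200.00, pre-tax earnings = R$513,425.60.
DCL = total CM / (EBIT − I) = R$1,586,925.60 / R$513,425.60 = 3.0909.
%ΔEPS = DCL × %ΔSales = 3.0909 × +7.5% = +23.2%.

+23.2%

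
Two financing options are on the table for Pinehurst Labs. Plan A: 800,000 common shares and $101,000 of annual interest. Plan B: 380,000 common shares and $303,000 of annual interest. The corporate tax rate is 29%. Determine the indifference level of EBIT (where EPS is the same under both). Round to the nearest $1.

At indifference, (EBIT − 101,000)(1 − t)/800,000 = (EBIT − 303,000)(1 − t)/380,000.
The (1 − t) factor cancels: (EBIT − 101,000) × 380,000 = (EBIT − 303,000) × 800,000.
Solving, EBIT = (303,000·800,000 − 101,000·380,000) / (800,000 − 380,000) = 204,020,000,000 / 420,000 = 485,761.90.

$485,762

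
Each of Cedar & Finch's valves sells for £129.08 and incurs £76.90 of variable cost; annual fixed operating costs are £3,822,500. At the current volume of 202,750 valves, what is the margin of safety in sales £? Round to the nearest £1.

£16,715,081

Unit CM = price − variable cost = £129.08 − £76.90 = £52.18. Break-even units = £3,822,500 ÷ £52.18 = 73,256.04; break-even revenue = 73,256.04 × £129.08 = £9,455,889.23.
Current sales = 202,750 × £129.08 = £26,170,970.00.
Margin of safety = £26,170,970.00 − £9,455,889.23 = £16,715,081.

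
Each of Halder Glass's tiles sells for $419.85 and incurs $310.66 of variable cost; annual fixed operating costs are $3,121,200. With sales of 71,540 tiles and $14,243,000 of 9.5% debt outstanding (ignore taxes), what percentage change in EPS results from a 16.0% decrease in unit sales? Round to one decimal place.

Contribution at this volume is 71,540 × $109.19 = $7,811,452.60.
Operating income = contribution − fixed costs = $7,811,452.60 − $3,121,200 = $4,690,252.60.
After interest of $1,353,085.00, pre-tax earnings = $3,337,167.60.
DCL = total CM / (EBIT − I) = $7,811,452.60 / $3,337,167.60 = 2.3407.
%ΔEPS = DCL × %ΔSales = 2.3407 × -16.0% = -37.5%.

-37.5%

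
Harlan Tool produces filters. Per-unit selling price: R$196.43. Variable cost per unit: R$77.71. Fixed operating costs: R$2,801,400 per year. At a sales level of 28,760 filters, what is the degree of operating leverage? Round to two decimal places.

At 28,760 units, contribution = 28,760 × R$118.72 = R$3,414,387.20.
Subtracting fixed costs: EBIT = R$3,414,387.20 − R$2,801,400 = R$612,987.20.
So DOL = total CM / EBIT = R$3,414,387.20 / R$612,987.20 = 5.5701.

5.57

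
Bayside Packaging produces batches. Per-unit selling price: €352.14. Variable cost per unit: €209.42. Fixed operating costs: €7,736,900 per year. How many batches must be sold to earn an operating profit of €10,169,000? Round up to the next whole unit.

Each unit contributes €352.14 − €209.42 = €142.72.
Units = (FC + target) / CM = (€7,736,900 + €10,169,000) / €142.72 = 125,461.74, so 125,462 batches.

125,462 batches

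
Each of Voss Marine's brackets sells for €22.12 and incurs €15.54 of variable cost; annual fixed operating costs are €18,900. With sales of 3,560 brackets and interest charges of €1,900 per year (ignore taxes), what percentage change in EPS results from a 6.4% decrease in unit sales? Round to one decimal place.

At 3,560 units, contribution = 3,560 × €6.58 = €23,424.80.
Operating income = contribution − fixed costs = €23,424.80 − €18,900 = €4,524.80.
Interest = €1,900.00, so EBIT − I = €2,624.80.
DCL = total CM / (EBIT − I) = €23,424.80 / €2,624.80 = 8.9244.
%ΔEPS = DCL × %ΔSales = 8.9244 × -6.4% = -57.1%.

-57.1%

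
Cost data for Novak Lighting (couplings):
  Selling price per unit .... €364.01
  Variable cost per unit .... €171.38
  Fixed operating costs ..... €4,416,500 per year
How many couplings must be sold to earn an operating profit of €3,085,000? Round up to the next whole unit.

38,943 couplings

Unit CM = price − variable cost = €364.01 − €171.38 = €192.63.
Units = (FC + target) / CM = (€4,416,500 + €3,085,000) / €192.63 = 38,942.53, so 38,943 couplings.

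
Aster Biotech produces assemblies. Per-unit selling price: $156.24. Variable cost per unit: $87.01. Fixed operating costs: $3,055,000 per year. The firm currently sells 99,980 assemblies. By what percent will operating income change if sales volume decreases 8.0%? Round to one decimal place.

At 99,980 units, contribution = 99,980 × $69.23 = $6,921,615.40.
Subtracting fixed costs: EBIT = $6,921,615.40 − $3,055,000 = $3,866,615.40.
So DOL = total CM / EBIT = $6,921,615.40 / $3,866,615.40 = 1.7901.
%ΔEBIT = DOL × %ΔSales = 1.7901 × -8.0% = -14.3%.

-14.3%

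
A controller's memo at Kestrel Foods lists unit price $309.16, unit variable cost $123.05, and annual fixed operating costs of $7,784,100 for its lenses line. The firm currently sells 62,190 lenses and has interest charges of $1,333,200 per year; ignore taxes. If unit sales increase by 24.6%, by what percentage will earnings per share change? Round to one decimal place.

+115.9%

At 62,190 units, contribution = 62,190 × $186.11 = $11,574,180.90.
Operating income = contribution − fixed costs = $11,574,180.90 − $7,784,100 = $3,790,080.90.
Interest = $1,333,200.00, so EBIT − I = $2,456,880.90.
DCL = total CM / (EBIT − I) = $11,574,180.90 / $2,456,880.90 = 4.7109.
%ΔEPS = DCL × %ΔSales = 4.7109 × +24.6% = +115.9%.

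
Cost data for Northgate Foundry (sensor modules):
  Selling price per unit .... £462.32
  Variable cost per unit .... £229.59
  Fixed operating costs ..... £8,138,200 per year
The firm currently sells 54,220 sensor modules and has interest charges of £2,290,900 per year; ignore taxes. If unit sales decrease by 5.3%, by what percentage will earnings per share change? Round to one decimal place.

At 54,220 units, contribution = 54,220 × £232.73 = £12,618,620.60.
Subtracting fixed costs: EBIT = £12,618,620.60 − £8,138,200 = £4,480,420.60.
After interest of £2,290,900.00, pre-tax earnings = £2,189,520.60.
DCL = total CM / (EBIT − I) = £12,618,620.60 / £2,189,520.60 = 5.7632.
%ΔEPS = DCL × %ΔSales = 5.7632 × -5.3% = -30.5%.

-30.5%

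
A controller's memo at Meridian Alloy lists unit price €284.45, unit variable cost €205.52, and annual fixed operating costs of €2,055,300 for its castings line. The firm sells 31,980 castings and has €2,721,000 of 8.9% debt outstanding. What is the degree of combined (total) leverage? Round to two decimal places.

Contribution at this volume is 31,980 × €78.93 = €2,524,181.40.
EBIT = €2,524,181.40 − €2,055,300 = €468,881.40. Interest = €242,169.00, so EBIT − I = €226,712.40.
Degree of total leverage = total CM / (EBIT − interest) = €2,524,181.40 / €226,712.40 = 11.1338.

11.13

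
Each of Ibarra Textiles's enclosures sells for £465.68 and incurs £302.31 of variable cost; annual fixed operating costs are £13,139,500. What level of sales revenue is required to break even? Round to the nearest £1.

£37,453,647

CM per unit = £465.68 − £302.31 = £163.37; CM ratio = £163.37 / £465.68 = 0.3508.
Break-even revenue = fixed costs × price ÷ CM = £13,139,500 × £465.68 ÷ £163.37 = £37,453,647.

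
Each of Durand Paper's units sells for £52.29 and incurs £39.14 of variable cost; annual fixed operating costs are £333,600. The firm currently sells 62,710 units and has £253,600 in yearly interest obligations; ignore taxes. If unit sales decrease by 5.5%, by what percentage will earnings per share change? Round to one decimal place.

Total contribution margin = 62,710 × £13.15 = £824,636.50.
Operating income = contribution − fixed costs = £824,636.50 − £333,600 = £491,036.50.
After interest of £253,600.00, pre-tax earnings = £237,436.50.
DCL = total CM / (EBIT − I) = £824,636.50 / £237,436.50 = 3.4731.
%ΔEPS = DCL × %ΔSales = 3.4731 × -5.5% = -19.1%.

-19.1%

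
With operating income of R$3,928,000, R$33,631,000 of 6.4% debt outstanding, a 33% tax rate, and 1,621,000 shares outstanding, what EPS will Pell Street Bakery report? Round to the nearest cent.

R$0.73

Interest = R$2,152,384.00, so EBT = R$3,928,000 − R$2,152,384.00 = R$1,775,616.00.
Net income = R$1,775,616.00 × (1 − 0.33) = R$1,189,662.72.
Per share: R$1,189,662.72 / 1,621,000 shares = R$0.73.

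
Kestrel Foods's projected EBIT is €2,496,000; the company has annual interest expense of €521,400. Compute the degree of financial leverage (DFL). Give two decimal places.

Annual interest charges come to €521,400.00.
DFL = EBIT ÷ (EBIT − I) = €2,496,000 ÷ (€2,496,000 − €521,400.00) = €2,496,000 ÷ €1,974,600.00 = 1.2641.

1.26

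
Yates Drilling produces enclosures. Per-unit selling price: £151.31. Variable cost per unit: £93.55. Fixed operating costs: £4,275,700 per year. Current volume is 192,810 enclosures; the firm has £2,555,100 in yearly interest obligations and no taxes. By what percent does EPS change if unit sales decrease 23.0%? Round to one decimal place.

At 192,810 units, contribution = 192,810 × £57.76 = £11,136,705.60.
Operating income = contribution − fixed costs = £11,136,705.60 − £4,275,700 = £6,861,005.60.
After interest of £2,555,100.00, pre-tax earnings = £4,305,905.60.
Degree of combined leverage = contribution ÷ (EBIT − I) = £11,136,705.60 ÷ £4,305,905.60 = 2.5864.
%ΔEPS = DCL × %ΔSales = 2.5864 × -23.0% = -59.5%.

-59.5%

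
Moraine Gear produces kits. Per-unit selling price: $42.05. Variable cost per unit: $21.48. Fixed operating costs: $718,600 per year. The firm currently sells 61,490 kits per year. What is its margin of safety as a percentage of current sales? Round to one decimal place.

Unit CM = price − variable cost = $42.05 − $21.48 = $20.57. Break-even units = $718,600 ÷ $20.57 = 34,934.37; break-even revenue = 34,934.37 × $42.05 = $1,468,990.28.
Actual sales revenue = 61,490 × $42.05 = $2,585,654.50.
Margin of safety = ($2,585,654.50 − $1,468,990.28) ÷ $2,585,654.50 = 43.2%.

43.2%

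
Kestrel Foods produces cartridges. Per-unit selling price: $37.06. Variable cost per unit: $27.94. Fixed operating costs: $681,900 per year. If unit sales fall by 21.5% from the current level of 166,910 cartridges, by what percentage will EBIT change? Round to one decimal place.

-38.9%

Total contribution margin = 166,910 × $9.12 = $1,522,219.20.
EBIT = $1,522,219.20 − $681,900 = $840,319.20.
DOL = contribution ÷ EBIT = $1,522,219.20 ÷ $840,319.20 = 1.8115.
So EBIT moves 1.8115 × (-21.5%) = -38.9%.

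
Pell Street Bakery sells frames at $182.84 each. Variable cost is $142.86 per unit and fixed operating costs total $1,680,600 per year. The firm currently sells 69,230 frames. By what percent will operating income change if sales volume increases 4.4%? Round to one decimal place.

+11.2%

Total contribution margin = 69,230 × $39.98 = $2,767,815.40.
Subtracting fixed costs: EBIT = $2,767,815.40 − $1,680,600 = $1,087,215.40.
So DOL = total CM / EBIT = $2,767,815.40 / $1,087,215.40 = 2.5458.
%ΔEBIT = DOL × %ΔSales = 2.5458 × +4.4% = +11.2%.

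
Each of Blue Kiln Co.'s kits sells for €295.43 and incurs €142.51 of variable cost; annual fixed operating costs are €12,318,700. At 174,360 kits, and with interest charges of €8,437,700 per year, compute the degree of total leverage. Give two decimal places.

4.51

Contribution at this volume is 174,360 × €152.92 = €26,663,131.20.
Subtracting fixed costs: EBIT = €26,663,131.20 − €12,318,700 = €14,344,431.20. Interest = €8,437,700.00.
DOL = €26,663,131.20 ÷ €14,344,431.20 = 1.8588; DFL = €14,344,431.20 ÷ €5,906,731.20 = 2.4285.
Combined leverage = 1.8588 × 2.4285 = 4.5141.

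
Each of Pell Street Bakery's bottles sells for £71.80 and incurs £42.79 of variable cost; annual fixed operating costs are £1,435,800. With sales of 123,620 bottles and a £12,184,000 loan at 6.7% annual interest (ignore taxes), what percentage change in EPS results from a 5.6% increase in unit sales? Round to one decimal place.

At 123,620 units, contribution = 123,620 × £29.01 = £3,586,216.20.
EBIT = £3,586,216.20 − £1,435,800 = £2,150,416.20.
Interest = £816,328.00, so EBIT − I = £1,334,088.20.
DCL = total CM / (EBIT − I) = £3,586,216.20 / £1,334,088.20 = 2.6881.
EPS therefore changes by 2.6881 × (+5.6%) = +15.1%.

+15.1%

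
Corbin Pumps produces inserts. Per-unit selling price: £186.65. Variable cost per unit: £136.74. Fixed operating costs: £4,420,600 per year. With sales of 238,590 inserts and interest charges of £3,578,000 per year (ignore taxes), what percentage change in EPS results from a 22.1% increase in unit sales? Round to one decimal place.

Contribution at this volume is 238,590 × £49.91 = £11,908,026.90.
Operating income = contribution − fixed costs = £11,908,026.90 − £4,420,600 = £7,487,426.90.
Interest = £3,578,000.00, so EBIT − I = £3,909,426.90.
DCL = total CM / (EBIT − I) = £11,908,026.90 / £3,909,426.90 = 3.0460.
%ΔEPS = DCL × %ΔSales = 3.0460 × +22.1% = +67.3%.

+67.3%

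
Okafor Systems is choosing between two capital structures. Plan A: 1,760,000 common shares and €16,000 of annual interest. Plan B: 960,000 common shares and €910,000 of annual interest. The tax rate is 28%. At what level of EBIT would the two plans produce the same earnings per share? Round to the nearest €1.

€1,982,800

At indifference, (EBIT − 16,000)(1 − t)/1,760,000 = (EBIT − 910,000)(1 − t)/960,000.
The (1 − t) factor cancels: (EBIT − 16,000) × 960,000 = (EBIT − 910,000) × 1,760,000.
Solving, EBIT = (910,000·1,760,000 − 16,000·960,000) / (1,760,000 − 960,000) = 1,586,240,000,000 / 800,000 = 1,982,800.00.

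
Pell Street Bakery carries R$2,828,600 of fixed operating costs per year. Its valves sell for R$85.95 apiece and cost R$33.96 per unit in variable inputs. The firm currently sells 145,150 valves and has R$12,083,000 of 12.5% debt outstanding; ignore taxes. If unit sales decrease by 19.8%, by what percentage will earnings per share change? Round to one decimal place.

Total contribution margin = 145,150 × R$51.99 = R$7,546,348.50.
EBIT = R$7,546,348.50 − R$2,828,600 = R$4,717,748.50.
Interest = R$1,510,375.00, so EBIT − I = R$3,207,373.50.
Degree of combined leverage = contribution ÷ (EBIT − I) = R$7,546,348.50 ÷ R$3,207,373.50 = 2.3528.
%ΔEPS = DCL × %ΔSales = 2.3528 × -19.8% = -46.6%.

-46.6%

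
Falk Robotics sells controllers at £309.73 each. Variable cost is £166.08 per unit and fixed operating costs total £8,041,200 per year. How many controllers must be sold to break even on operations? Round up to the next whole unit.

55,978 controllers

Contribution margin per unit = £309.73 − £166.08 = £143.65.
Units to break even: £8,041,200 ÷ £143.65 = 55,977.72, rounded up to 55,978.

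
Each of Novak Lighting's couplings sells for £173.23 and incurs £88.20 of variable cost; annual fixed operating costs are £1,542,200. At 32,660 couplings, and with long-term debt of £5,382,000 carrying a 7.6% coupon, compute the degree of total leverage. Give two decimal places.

3.36

At 32,660 units, contribution = 32,660 × £85.03 = £2,777,079.80.
Operating income = contribution − fixed costs = £2,777,079.80 − £1,542,200 = £1,234,879.80. Interest = £409,032.00, so EBIT − I = £825,847.80.
DCL = contribution ÷ (EBIT − I) = £2,777,079.80 ÷ £825,847.80 = 3.3627.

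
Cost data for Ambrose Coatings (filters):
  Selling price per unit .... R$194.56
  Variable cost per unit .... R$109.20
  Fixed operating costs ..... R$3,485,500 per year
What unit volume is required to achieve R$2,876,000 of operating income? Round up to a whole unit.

Contribution margin per unit = R$194.56 − R$109.20 = R$85.36.
Units = (FC + target) / CM = (R$3,485,500 + R$2,876,000) / R$85.36 = 74,525.54, so 74,526 filters.

74,526 filters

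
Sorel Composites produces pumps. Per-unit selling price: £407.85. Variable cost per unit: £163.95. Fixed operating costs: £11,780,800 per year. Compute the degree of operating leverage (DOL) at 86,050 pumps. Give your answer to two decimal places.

At 86,050 units, contribution = 86,050 × £243.90 = £20,987,595.00.
Operating income = contribution − fixed costs = £20,987,595.00 − £11,780,800 = £9,206,795.00.
So DOL = total CM / EBIT = £20,987,595.00 / £9,206,795.00 = 2.2796.

2.28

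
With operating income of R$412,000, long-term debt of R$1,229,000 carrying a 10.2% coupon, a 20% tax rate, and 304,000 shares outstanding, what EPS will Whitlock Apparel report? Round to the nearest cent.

Pre-tax income = R$412,000 − R$125,358.00 = R$286,642.00.
Net income = R$286,642.00 × (1 − 0.20) = R$229,313.60.
EPS = R$229,313.60 ÷ 304,000 = R$0.75.

R$0.75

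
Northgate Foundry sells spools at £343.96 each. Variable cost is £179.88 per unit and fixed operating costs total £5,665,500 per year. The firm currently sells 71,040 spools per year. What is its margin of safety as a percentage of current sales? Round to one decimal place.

Unit CM = price − variable cost = £343.96 − £179.88 = £164.08. Break-even units = £5,665,500 ÷ £164.08 = 34,528.89; break-even revenue = 34,528.89 × £343.96 = £11,876,556.44.
Actual sales revenue = 71,040 × £343.96 = £24,434,918.40.
Margin of safety = (£24,434,918.40 − £11,876,556.44) ÷ £24,434,918.40 = 51.4%.

51.4%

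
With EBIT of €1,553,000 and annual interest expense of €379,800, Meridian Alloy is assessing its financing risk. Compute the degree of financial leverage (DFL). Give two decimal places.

Annual interest charges come to €379,800.00.
Degree of financial leverage = EBIT / (EBIT − interest) = €1,553,000 / €1,173,200.00 = 1.3237.

1.32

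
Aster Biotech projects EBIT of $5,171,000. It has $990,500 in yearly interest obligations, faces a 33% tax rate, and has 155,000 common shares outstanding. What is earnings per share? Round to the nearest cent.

Pre-tax income = $5,171,000 − $990,500.00 = $4,180,500.00.
After tax at 33%: net income = $4,180,500.00 × 0.67 = $2,800,935.00.
Per share: $2,800,935.00 / 155,000 shares = $18.07.

$18.07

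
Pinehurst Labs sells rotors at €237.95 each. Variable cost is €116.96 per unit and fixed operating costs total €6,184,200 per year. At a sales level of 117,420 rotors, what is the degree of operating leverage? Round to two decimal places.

At 117,420 units, contribution = 117,420 × €120.99 = €14,206,645.80.
EBIT = €14,206,645.80 − €6,184,200 = €8,022,445.80.
Degree of operating leverage = €14,206,645.80 / €8,022,445.80 = 1.7709.

1.77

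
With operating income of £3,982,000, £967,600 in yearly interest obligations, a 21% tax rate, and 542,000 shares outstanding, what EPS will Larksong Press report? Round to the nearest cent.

Pre-tax income = £3,982,000 − £967,600.00 = £3,014,400.00.
After tax at 21%: net income = £3,014,400.00 × 0.79 = £2,381,376.00.
EPS = £2,381,376.00 ÷ 542,000 = £4.39.

£4.39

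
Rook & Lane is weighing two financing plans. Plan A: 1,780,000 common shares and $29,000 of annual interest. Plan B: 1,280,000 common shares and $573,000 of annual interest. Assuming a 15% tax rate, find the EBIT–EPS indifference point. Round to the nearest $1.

$1,965,640

Set EPS_A = EPS_B: (EBIT − $29,000)(1 − 0.15) ÷ 1,780,000 = (EBIT − $573,000)(1 − 0.15) ÷ 1,280,000.
The (1 − t) factor cancels: (EBIT − 29,000) × 1,280,000 = (EBIT − 573,000) × 1,780,000.
Solving, EBIT = (573,000·1,780,000 − 29,000·1,280,000) / (1,780,000 − 1,280,000) = 982,820,000,000 / 500,000 = 1,965,640.00.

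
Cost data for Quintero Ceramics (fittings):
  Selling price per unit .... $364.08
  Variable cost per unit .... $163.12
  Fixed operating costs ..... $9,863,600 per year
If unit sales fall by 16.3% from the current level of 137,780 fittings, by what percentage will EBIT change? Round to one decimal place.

-25.3%

At 137,780 units, contribution = 137,780 × $200.96 = $27,688,268.80.
Subtracting fixed costs: EBIT = $27,688,268.80 − $9,863,600 = $17,824,668.80.
So DOL = total CM / EBIT = $27,688,268.80 / $17,824,668.80 = 1.5534.
%ΔEBIT = DOL × %ΔSales = 1.5534 × -16.3% = -25.3%.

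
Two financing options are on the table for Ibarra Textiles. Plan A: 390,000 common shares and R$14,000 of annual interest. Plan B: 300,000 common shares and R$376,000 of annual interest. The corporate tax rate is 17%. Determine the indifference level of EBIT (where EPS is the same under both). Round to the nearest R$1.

Set EPS_A = EPS_B: (EBIT − R$14,000)(1 − 0.17) ÷ 390,000 = (EBIT − R$376,000)(1 − 0.17) ÷ 300,000.
The (1 − t) factor cancels: (EBIT − 14,000) × 300,000 = (EBIT − 376,000) × 390,000.
Solving, EBIT = (376,000·390,000 − 14,000·300,000) / (390,000 − 300,000) = 142,440,000,000 / 90,000 = 1,582,666.67.

R$1,582,667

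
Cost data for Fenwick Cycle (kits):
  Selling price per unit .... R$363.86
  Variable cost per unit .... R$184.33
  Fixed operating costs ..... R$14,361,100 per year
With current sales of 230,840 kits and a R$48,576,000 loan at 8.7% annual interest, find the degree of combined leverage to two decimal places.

Total contribution margin = 230,840 × R$179.53 = R$41,442,705.20.
Subtracting fixed costs: EBIT = R$41,442,705.20 − R$14,361,100 = R$27,081,605.20. Interest = R$4,226,112.00, so EBIT − I = R$22,855,493.20.
Degree of total leverage = total CM / (EBIT − interest) = R$41,442,705.20 / R$22,855,493.20 = 1.8132.

1.81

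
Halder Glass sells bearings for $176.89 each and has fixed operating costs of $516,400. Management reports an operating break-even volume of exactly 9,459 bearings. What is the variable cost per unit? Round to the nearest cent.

$122.30

At break-even, FC = Q × (P − VC), so P − VC = $516,400 ÷ 9,459 = $54.5935.
Hence VC = price − CM = $176.89 − $54.5935 = $122.30.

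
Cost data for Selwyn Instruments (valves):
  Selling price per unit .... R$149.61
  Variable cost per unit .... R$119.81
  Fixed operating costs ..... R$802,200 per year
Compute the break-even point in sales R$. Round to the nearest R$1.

R$4,027,421

Contribution margin per unit = R$149.61 − R$119.81 = R$29.80, a CM ratio of R$29.80 ÷ R$149.61 = 0.1992.
Break-even sales = FC ÷ CM ratio = R$802,200 × R$149.61 / R$29.80 = R$4,027,421.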